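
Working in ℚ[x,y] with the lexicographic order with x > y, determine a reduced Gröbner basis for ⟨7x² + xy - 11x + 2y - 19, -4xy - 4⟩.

Buchberger's algorithm terminates because the ascending chain of leading-term ideals stabilizes.

f_1 = 7x² + xy - 11x + 2y - 19, LT = x².
f_2 = -4xy - 4, LT = xy.

S(f_1,f_2): lcm = x²y. S = 1/7xy² - 11/7xy - x + 2/7y² - 19/7y.
  leading term xy²: subtract (-1/28y)·f_2 from 1/7xy² - 11/7xy - x + 2/7y² - 19/7y → -11/7xy - x + 2/7y² - 20/7y
  leading term xy: subtract (11/28)·f_2 from -11/7xy - x + 2/7y² - 20/7y → -x + 2/7y² - 20/7y + 11/7
  leading term x: no divisor's leading term divides it; move -x to the remainder.
  leading term y²: no divisor's leading term divides it; move 2/7y² to the remainder.
  leading term y: no divisor's leading term divides it; move -20/7y to the remainder.
  leading term 1: no divisor's leading term divides it; move 11/7 to the remainder.
  remainder -x + 2/7y² - 20/7y + 11/7 ≠ 0; add g_3 = -x + 2/7y² - 20/7y + 11/7 to the basis.

S(f_2,g_3): lcm = xy. S = 2/7y³ - 20/7y² + 11/7y + 1.
  leading term y³: no divisor's leading term divides it; move 2/7y³ to the remainder.
  leading term y²: no divisor's leading term divides it; move -20/7y² to the remainder.
  leading term y: no divisor's leading term divides it; move 11/7y to the remainder.
  leading term 1: no divisor's leading term divides it; move 1 to the remainder.
  remainder 2/7y³ - 20/7y² + 11/7y + 1 ≠ 0; add g_4 = 2/7y³ - 20/7y² + 11/7y + 1 to the basis.

The other S-polynomials (S(f_1,g_3), S(f_1,g_4), S(f_2,g_4), S(g_3,g_4)) all reduce to 0 modulo the current basis, so we have a Gröbner basis.
Inter-reduce: drop elements whose leading term is divisible by another's, tail-reduce, and make monic.

G = {x - 2/7y² + 20/7y - 11/7, y³ - 10y² + 11/2y + 7/2}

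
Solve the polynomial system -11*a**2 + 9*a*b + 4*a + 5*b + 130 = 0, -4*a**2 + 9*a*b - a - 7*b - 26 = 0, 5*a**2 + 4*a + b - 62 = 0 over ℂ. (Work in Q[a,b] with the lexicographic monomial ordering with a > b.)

{(-4, -2)}

Compute a lex Gröbner basis by Buchberger's algorithm.
f_1 = -11*a**2 + 9*a*b + 4*a + 5*b + 130, LT = a**2.
f_2 = -4*a**2 + 9*a*b - a - 7*b - 26, LT = a**2.
f_3 = 5*a**2 + 4*a + b - 62, LT = a**2.

S(f_1,f_2): lcm = a**2. S = 63/44*a*b - 27/44*a - 97/44*b - 403/22.
  leading term a*b: no divisor's leading term divides it; move 63/44*a*b to the remainder.
  leading term a: no divisor's leading term divides it; move -27/44*a to the remainder.
  leading term b: no divisor's leading term divides it; move -97/44*b to the remainder.
  leading term 1: no divisor's leading term divides it; move -403/22 to the remainder.
  remainder 63/44*a*b - 27/44*a - 97/44*b - 403/22 ≠ 0; add h_4 = 63/44*a*b - 27/44*a - 97/44*b - 403/22 to the basis.

S(f_1,f_3): lcm = a**2. S = -9/11*a*b - 64/55*a - 36/55*b + 32/55.
  leading term a*b: subtract (-4/7)·h_4 from -9/11*a*b - 64/55*a - 36/55*b + 32/55 → -53/35*a - 67/35*b - 346/35
  leading term a: no divisor's leading term divides it; move -53/35*a to the remainder.
  leading term b: no divisor's leading term divides it; move -67/35*b to the remainder.
  leading term 1: no divisor's leading term divides it; move -346/35 to the remainder.
  remainder -53/35*a - 67/35*b - 346/35 ≠ 0; add h_5 = -53/35*a - 67/35*b - 346/35 to the basis.

S(f_1,h_4): lcm = a**2*b. S = 3/7*a**2 - 9/11*a*b**2 + 815/693*a*b + 806/63*a - 5/11*b**2 - 130/11*b.
  leading term a**2: subtract (-3/77)·f_1 from 3/7*a**2 - 9/11*a*b**2 + 815/693*a*b + 806/63*a - 5/11*b**2 - 130/11*b → -9/11*a*b**2 + 1058/693*a*b + 1282/99*a - 5/11*b**2 - 895/77*b + 390/77
  leading term a*b**2: subtract (-4/7*b)·h_4 from -9/11*a*b**2 + 1058/693*a*b + 1282/99*a - 5/11*b**2 - 895/77*b + 390/77 → 815/693*a*b + 1282/99*a - 12/7*b**2 - 243/11*b + 390/77
  leading term a*b: subtract (3260/3969)·h_4 from 815/693*a*b + 1282/99*a - 12/7*b**2 - 243/11*b + 390/77 → 5933/441*a - 12/7*b**2 - 80492/3969*b + 79820/3969
  leading term a: subtract (-29665/3339)·h_5 from 5933/441*a - 12/7*b**2 - 80492/3969*b + 79820/3969 → -12/7*b**2 - 160075/4293*b - 2034986/30051
  leading term b**2: no divisor's leading term divides it; move -12/7*b**2 to the remainder.
  leading term b: no divisor's leading term divides it; move -160075/4293*b to the remainder.
  leading term 1: no divisor's leading term divides it; move -2034986/30051 to the remainder.
  remainder -12/7*b**2 - 160075/4293*b - 2034986/30051 ≠ 0; add h_6 = -12/7*b**2 - 160075/4293*b - 2034986/30051 to the basis.

S(f_3,h_4): lcm = a**2*b. S = 3/7*a**2 + 737/315*a*b + 806/63*a + 1/5*b**2 - 62/5*b.
  leading term a**2: subtract (-3/77)·f_1 from 3/7*a**2 + 737/315*a*b + 806/63*a + 1/5*b**2 - 62/5*b → 9322/3465*a*b + 1282/99*a + 1/5*b**2 - 4699/385*b + 390/77
  leading term a*b: subtract (37288/19845)·h_4 from 9322/3465*a*b + 1282/99*a + 1/5*b**2 - 4699/385*b + 390/77 → 31096/2205*a + 1/5*b**2 - 160009/19845*b + 783562/19845
  leading term a: subtract (-31096/3339)·h_5 from 31096/2205*a + 1/5*b**2 - 160009/19845*b + 783562/19845 → 1/5*b**2 - 778039/30051*b - 7900594/150255
  leading term b**2: subtract (-7/60)·h_6 from 1/5*b**2 - 778039/30051*b - 7900594/150255 → -10905203/360612*b - 10905203/180306
  leading term b: no divisor's leading term divides it; move -10905203/360612*b to the remainder.
  leading term 1: no divisor's leading term divides it; move -10905203/180306 to the remainder.
  remainder -10905203/360612*b - 10905203/180306 ≠ 0; add h_7 = -10905203/360612*b - 10905203/180306 to the basis.

The other S-polynomials (S(f_2,f_3), S(f_2,h_4), S(f_1,h_5), S(f_2,h_5), S(f_3,h_5), S(h_4,h_5), S(f_1,h_6), S(f_2,h_6), S(f_3,h_6), S(h_4,h_6), S(h_5,h_6), S(f_1,h_7), S(f_2,h_7), S(f_3,h_7), S(h_4,h_7), S(h_5,h_7), S(h_6,h_7)) all reduce to 0 modulo the current basis, so we have a Gröbner basis.
Inter-reduce: drop elements whose leading term is divisible by another's, tail-reduce, and make monic.
Reduced Gröbner basis: {a + 4, b + 2}.

Elimination: the polynomial b + 2 lies in the elimination ideal for b, so b ∈ {-2}. For each such b, the remaining basis elements (now univariate) give the rest of the solution.
  b = -2: the earlier basis element becomes a + 4 = 0, giving a = -4 — point (-4, -2).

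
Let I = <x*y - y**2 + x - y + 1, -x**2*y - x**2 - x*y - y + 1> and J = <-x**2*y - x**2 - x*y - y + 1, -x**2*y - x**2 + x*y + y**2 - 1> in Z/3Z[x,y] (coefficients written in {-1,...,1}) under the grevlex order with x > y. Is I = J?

Since reduced Gröbner bases are canonical representatives of ideals under a given ordering, it suffices to compute and compare them.
Buchberger on the first generating set:
f_1 = x*y - y**2 + x - y + 1, LT = x*y.
f_2 = -x**2*y - x**2 - x*y - y + 1, LT = x**2*y.

S(f_1,f_2): lcm = x**2*y. S = -x*y**2 + x*y + x - y + 1.
  reduce S modulo (f_1, f_2):
  remainder -y**3 + y**2 - x - y - 1 ≠ 0; add g_3 = -y**3 + y**2 - x - y - 1 to the basis.

S(f_1,g_3): lcm = x*y**3. S = -y**4 - x*y**2 - y**3 - x**2 - x*y + y**2 - x.
  reduce S modulo (f_1, f_2, g_3):
  remainder -x**2 - y**2 + x - 1 ≠ 0; add g_4 = -x**2 - y**2 + x - 1 to the basis.

The other S-polynomials (S(f_2,g_3), S(f_1,g_4), S(f_2,g_4), S(g_3,g_4)) all reduce to 0 modulo the current basis, so we have a Gröbner basis.
Inter-reduce: drop elements whose leading term is divisible by another's, tail-reduce, and make monic.
Reduced Gröbner basis: {y**3 - y**2 + x + y + 1, x**2 + y**2 - x + 1, x*y - y**2 + x - y + 1}.

Buchberger on the second generating set:
h_1 = -x**2*y - x**2 - x*y - y + 1, LT = x**2*y.
h_2 = -x**2*y - x**2 + x*y + y**2 - 1, LT = x**2*y.

S(h_1,h_2): lcm = x**2*y. S = -x*y + y**2 + y + 1.
  reduce S modulo (h_1, h_2):
  remainder -x*y + y**2 + y + 1 ≠ 0; add k_3 = -x*y + y**2 + y + 1 to the basis.

S(h_1,k_3): lcm = x**2*y. S = x*y**2 + x**2 - x*y + x + y - 1.
  reduce S modulo (h_1, h_2, k_3):
  remainder y**3 + x**2 + x + y + 1 ≠ 0; add k_4 = y**3 + x**2 + x + y + 1 to the basis.

S(h_1,k_4): lcm = x**2*y**3. S = -x**4 + x**2*y**2 + x*y**3 - x**3 - x**2*y + y**3 - x**2 - y**2.
  reduce S modulo (h_1, h_2, k_3, k_4):
  remainder -x**4 - x**3 + x**2 - y**2 - x + 1 ≠ 0; add k_5 = -x**4 - x**3 + x**2 - y**2 - x + 1 to the basis.

S(k_3,k_4): lcm = x*y**3. S = -y**4 - x**3 - y**3 - x**2 - x*y - y**2 - x.
  reduce S modulo (h_1, h_2, k_3, k_4, k_5):
  remainder -x**3 - x**2 - y**2 + 1 ≠ 0; add k_6 = -x**3 - x**2 - y**2 + 1 to the basis.

The other S-polynomials (S(h_2,k_3), S(h_2,k_4), S(h_1,k_5), S(h_2,k_5), S(k_3,k_5), S(k_4,k_5), S(h_1,k_6), S(h_2,k_6), S(k_3,k_6), S(k_4,k_6), S(k_5,k_6)) all reduce to 0 modulo the current basis, so we have a Gröbner basis.
Inter-reduce: drop elements whose leading term is divisible by another's, tail-reduce, and make monic.
Reduced Gröbner basis: {x**3 + x**2 + y**2 - 1, y**3 + x**2 + x + y + 1, x*y - y**2 - y - 1}.

Since the reduced bases disagree, the two ideals are not the same.
The choice of monomial ordering does not affect the verdict — as long as both bases are computed under the same ordering, their equality decides ideal equality.

No, the ideals differ.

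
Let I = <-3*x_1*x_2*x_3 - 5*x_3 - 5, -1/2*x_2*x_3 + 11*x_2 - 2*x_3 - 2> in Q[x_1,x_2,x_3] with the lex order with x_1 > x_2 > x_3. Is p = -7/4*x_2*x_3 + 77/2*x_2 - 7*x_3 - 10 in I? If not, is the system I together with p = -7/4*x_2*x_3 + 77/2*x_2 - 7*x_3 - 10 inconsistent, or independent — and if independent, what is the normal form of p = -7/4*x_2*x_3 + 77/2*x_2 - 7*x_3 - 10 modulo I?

First compute the reduced Gröbner basis of I by Buchberger's algorithm.
f_1 = -3*x_1*x_2*x_3 - 5*x_3 - 5, LT = x_1*x_2*x_3.
f_2 = -1/2*x_2*x_3 + 11*x_2 - 2*x_3 - 2, LT = x_2*x_3.

S(f_1,f_2): lcm = x_1*x_2*x_3. S = 22*x_1*x_2 - 4*x_1*x_3 - 4*x_1 + 5/3*x_3 + 5/3.
  reduce S modulo (f_1, f_2):
  remainder 22*x_1*x_2 - 4*x_1*x_3 - 4*x_1 + 5/3*x_3 + 5/3 ≠ 0; add h_3 = 22*x_1*x_2 - 4*x_1*x_3 - 4*x_1 + 5/3*x_3 + 5/3 to the basis.

S(f_1,h_3): lcm = x_1*x_2*x_3. S = 2/11*x_1*x_3**2 + 2/11*x_1*x_3 - 5/66*x_3**2 + 35/22*x_3 + 5/3.
  reduce S modulo (f_1, f_2, h_3):
  remainder 2/11*x_1*x_3**2 + 2/11*x_1*x_3 - 5/66*x_3**2 + 35/22*x_3 + 5/3 ≠ 0; add h_4 = 2/11*x_1*x_3**2 + 2/11*x_1*x_3 - 5/66*x_3**2 + 35/22*x_3 + 5/3 to the basis.

The other S-polynomials (S(f_2,h_3), S(f_1,h_4), S(f_2,h_4), S(h_3,h_4)) all reduce to 0 modulo the current basis, so we have a Gröbner basis.
Inter-reduce: drop elements whose leading term is divisible by another's, tail-reduce, and make monic.
Reduced Gröbner basis: {x_1*x_2 - 2/11*x_1*x_3 - 2/11*x_1 + 5/66*x_3 + 5/66, x_1*x_3**2 + x_1*x_3 - 5/12*x_3**2 + 35/4*x_3 + 55/6, x_2*x_3 - 22*x_2 + 4*x_3 + 4}.
Label its elements g_1 = x_1*x_2 - 2/11*x_1*x_3 - 2/11*x_1 + 5/66*x_3 + 5/66, g_2 = x_1*x_3**2 + x_1*x_3 - 5/12*x_3**2 + 35/4*x_3 + 55/6, g_3 = x_2*x_3 - 22*x_2 + 4*x_3 + 4.

Reduce p = -7/4*x_2*x_3 + 77/2*x_2 - 7*x_3 - 10 modulo G:
  leading term x_2*x_3: subtract (-7/4)·g_3 from -7/4*x_2*x_3 + 77/2*x_2 - 7*x_3 - 10 → -3
  leading term 1: no divisor's leading term divides it; move -3 to the remainder.
  normal form = -3.
The normal form is nonzero, so p ∉ I. Since p minus its normal form lies in I, I + (p) = I + (r) where r = -3; decide whether this ideal is the whole ring.
Here r = -3 is a nonzero constant, hence a unit: 1 ∈ I + (p), the Gröbner basis of I + (p) is {1}, and the enlarged system has no common solution — adjoining p is inconsistent.

Ideal membership is decidable via reduction modulo a Gröbner basis.

Adjoining -7/4*x_2*x_3 + 77/2*x_2 - 7*x_3 - 10 makes the ideal the whole ring: the system is inconsistent.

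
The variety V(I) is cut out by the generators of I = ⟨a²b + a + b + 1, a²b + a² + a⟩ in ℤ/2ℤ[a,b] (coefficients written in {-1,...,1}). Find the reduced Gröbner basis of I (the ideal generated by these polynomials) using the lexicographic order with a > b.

This is the nonlinear analogue of row-reducing a linear system.

f_1 = a²b + a + b + 1, LT = a²b.
f_2 = a²b + a² + a, LT = a²b.

S(f_1,f_2): lcm = a²b. S = a² + b + 1.
  reduce S modulo (f_1, f_2):
  remainder a² + b + 1 ≠ 0; add g_3 = a² + b + 1 to the basis.

S(f_1,g_3): lcm = a²b. S = a + b² + 1.
  reduce S modulo (f_1, f_2, g_3):
  remainder a + b² + 1 ≠ 0; add g_4 = a + b² + 1 to the basis.

S(f_1,g_4): lcm = a²b. S = ab³ + ab + a + b + 1.
  reduce S modulo (f_1, f_2, g_3, g_4):
  remainder b⁵ + b² ≠ 0; add g_5 = b⁵ + b² to the basis.

S(g_3,g_4): lcm = a². S = ab² + a + b + 1.
  reduce S modulo (f_1, f_2, g_3, g_4, g_5):
  remainder b⁴ + b ≠ 0; add g_6 = b⁴ + b to the basis.

The other S-polynomials (S(f_2,g_3), S(f_2,g_4), S(f_1,g_5), S(f_2,g_5), S(g_3,g_5), S(g_4,g_5), S(f_1,g_6), S(f_2,g_6), S(g_3,g_6), S(g_4,g_6), S(g_5,g_6)) all reduce to 0 modulo the current basis, so we have a Gröbner basis.
Inter-reduce: drop elements whose leading term is divisible by another's, tail-reduce, and make monic.

G = {a + b² + 1, b⁴ + b}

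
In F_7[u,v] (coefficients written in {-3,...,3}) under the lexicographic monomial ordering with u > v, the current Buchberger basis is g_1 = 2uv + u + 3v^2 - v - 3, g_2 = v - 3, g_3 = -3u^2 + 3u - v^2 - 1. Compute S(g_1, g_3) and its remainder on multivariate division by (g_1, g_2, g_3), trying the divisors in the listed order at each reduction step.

S(g_1, g_3) = -3u^2 - 2uv^2 - 3uv + 2u + 2v^3 + 2v; remainder on division = 0.

lcm(LM(g_1), LM(g_3)) = u^2v.
S = (lcm/LT(g_1))·g_1 − (lcm/LT(g_3))·g_3 = -3u^2 - 2uv^2 - 3uv + 2u + 2v^3 + 2v.
Reduce S modulo (g_1, g_2, g_3) in that order:
  leading term u^2: subtract (1)·g_3 from -3u^2 - 2uv^2 - 3uv + 2u + 2v^3 + 2v → -2uv^2 - 3uv - u + 2v^3 + v^2 + 2v + 1
  leading term uv^2: subtract (-v)·g_1 from -2uv^2 - 3uv - u + 2v^3 + v^2 + 2v + 1 → -2uv - u - 2v^3 - v + 1
  leading term uv: subtract (-1)·g_1 from -2uv - u - 2v^3 - v + 1 → -2v^3 + 3v^2 - 2v - 2
  leading term v^3: subtract (-2v^2)·g_2 from -2v^3 + 3v^2 - 2v - 2 → -3v^2 - 2v - 2
  leading term v^2: subtract (-3v)·g_2 from -3v^2 - 2v - 2 → 3v - 2
  leading term v: subtract (3)·g_2 from 3v - 2 → 0
The remainder is 0, so this S-polynomial contributes no new basis element.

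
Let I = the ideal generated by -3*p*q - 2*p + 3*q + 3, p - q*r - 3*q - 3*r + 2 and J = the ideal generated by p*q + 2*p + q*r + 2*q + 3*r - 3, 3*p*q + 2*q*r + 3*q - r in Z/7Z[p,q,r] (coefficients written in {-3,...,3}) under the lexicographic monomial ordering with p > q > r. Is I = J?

Since reduced Gröbner bases are canonical representatives of ideals under a given ordering, it suffices to compute and compare them.
Buchberger on the first generating set:
f_1 = -3*p*q - 2*p + 3*q + 3, LT = p*q.
f_2 = p - q*r - 3*q - 3*r + 2, LT = p.

S(f_1,f_2): lcm = p*q. S = 3*p + q**2*r + 3*q**2 + 3*q*r - 3*q - 1.
  leading term p: subtract (3)·f_2 from 3*p + q**2*r + 3*q**2 + 3*q*r - 3*q - 1 → q**2*r + 3*q**2 - q*r - q + 2*r
  leading term q**2*r: no divisor's leading term divides it; move q**2*r to the remainder.
  leading term q**2: no divisor's leading term divides it; move 3*q**2 to the remainder.
  leading term q*r: no divisor's leading term divides it; move -q*r to the remainder.
  leading term q: no divisor's leading term divides it; move -q to the remainder.
  leading term r: no divisor's leading term divides it; move 2*r to the remainder.
  remainder q**2*r + 3*q**2 - q*r - q + 2*r ≠ 0; add g_3 = q**2*r + 3*q**2 - q*r - q + 2*r to the basis.

The other S-polynomials (S(f_1,g_3), S(f_2,g_3)) all reduce to 0 modulo the current basis, so we have a Gröbner basis.
Inter-reduce: drop elements whose leading term is divisible by another's, tail-reduce, and make monic.
Reduced Gröbner basis: {p - q*r - 3*q - 3*r + 2, q**2*r + 3*q**2 - q*r - q + 2*r}.

Buchberger on the second generating set:
h_1 = p*q + 2*p + q*r + 2*q + 3*r - 3, LT = p*q.
h_2 = 3*p*q + 2*q*r + 3*q - r, LT = p*q.

S(h_1,h_2): lcm = p*q. S = 2*p - 2*q*r + q + r - 3.
  leading term p: no divisor's leading term divides it; move 2*p to the remainder.
  leading term q*r: no divisor's leading term divides it; move -2*q*r to the remainder.
  leading term q: no divisor's leading term divides it; move q to the remainder.
  leading term r: no divisor's leading term divides it; move r to the remainder.
  leading term 1: no divisor's leading term divides it; move -3 to the remainder.
  remainder 2*p - 2*q*r + q + r - 3 ≠ 0; add k_3 = 2*p - 2*q*r + q + r - 3 to the basis.

S(h_1,k_3): lcm = p*q. S = 2*p + q**2*r + 3*q**2 - 3*q*r + 3*r - 3.
  leading term p: subtract (1)·k_3 from 2*p + q**2*r + 3*q**2 - 3*q*r + 3*r - 3 → q**2*r + 3*q**2 - q*r - q + 2*r
  leading term q**2*r: no divisor's leading term divides it; move q**2*r to the remainder.
  leading term q**2: no divisor's leading term divides it; move 3*q**2 to the remainder.
  leading term q*r: no divisor's leading term divides it; move -q*r to the remainder.
  leading term q: no divisor's leading term divides it; move -q to the remainder.
  leading term r: no divisor's leading term divides it; move 2*r to the remainder.
  remainder q**2*r + 3*q**2 - q*r - q + 2*r ≠ 0; add k_4 = q**2*r + 3*q**2 - q*r - q + 2*r to the basis.

The other S-polynomials (S(h_2,k_3), S(h_1,k_4), S(h_2,k_4), S(k_3,k_4)) all reduce to 0 modulo the current basis, so we have a Gröbner basis.
Inter-reduce: drop elements whose leading term is divisible by another's, tail-reduce, and make monic.
Reduced Gröbner basis: {p - q*r - 3*q - 3*r + 2, q**2*r + 3*q**2 - q*r - q + 2*r}.

The two bases agree; hence the ideals are identical.

Yes, the ideals are equal.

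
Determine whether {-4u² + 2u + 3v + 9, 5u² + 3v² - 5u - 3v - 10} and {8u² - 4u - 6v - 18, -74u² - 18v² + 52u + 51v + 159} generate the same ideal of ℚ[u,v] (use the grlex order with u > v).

Yes, the ideals are equal.

Equality of ideals is decidable: compute both reduced Gröbner bases (unique for the ordering) and check whether they agree.
Buchberger on the first generating set:
f_1 = -4u² + 2u + 3v + 9, LT = u².
f_2 = 5u² + 3v² - 5u - 3v - 10, LT = u².

S(f_1,f_2): lcm = u². S = -⅗v² + ½u - 3/20v - ¼.
  leading term v²: no divisor's leading term divides it; move -⅗v² to the remainder.
  leading term u: no divisor's leading term divides it; move ½u to the remainder.
  leading term v: no divisor's leading term divides it; move -3/20v to the remainder.
  leading term 1: no divisor's leading term divides it; move -¼ to the remainder.
  remainder -⅗v² + ½u - 3/20v - ¼ ≠ 0; add g_3 = -⅗v² + ½u - 3/20v - ¼ to the basis.

The other S-polynomials (S(f_1,g_3), S(f_2,g_3)) all reduce to 0 modulo the current basis, so we have a Gröbner basis.
Inter-reduce: drop elements whose leading term is divisible by another's, tail-reduce, and make monic.
Reduced Gröbner basis: {u² - ½u - ¾v - 9/4, v² - ⅚u + ¼v + 5/12}.

Buchberger on the second generating set:
h_1 = 8u² - 4u - 6v - 18, LT = u².
h_2 = -74u² - 18v² + 52u + 51v + 159, LT = u².

S(h_1,h_2): lcm = u². S = -9/37v² + 15/74u - 9/148v - 15/148.
  leading term v²: no divisor's leading term divides it; move -9/37v² to the remainder.
  leading term u: no divisor's leading term divides it; move 15/74u to the remainder.
  leading term v: no divisor's leading term divides it; move -9/148v to the remainder.
  leading term 1: no divisor's leading term divides it; move -15/148 to the remainder.
  remainder -9/37v² + 15/74u - 9/148v - 15/148 ≠ 0; add k_3 = -9/37v² + 15/74u - 9/148v - 15/148 to the basis.

The other S-polynomials (S(h_1,k_3), S(h_2,k_3)) all reduce to 0 modulo the current basis, so we have a Gröbner basis.
Inter-reduce: drop elements whose leading term is divisible by another's, tail-reduce, and make monic.
Reduced Gröbner basis: {u² - ½u - ¾v - 9/4, v² - ⅚u + ¼v + 5/12}.

The two bases agree; hence the ideals are identical.
The choice of monomial ordering does not affect the verdict — as long as both bases are computed under the same ordering, their equality decides ideal equality.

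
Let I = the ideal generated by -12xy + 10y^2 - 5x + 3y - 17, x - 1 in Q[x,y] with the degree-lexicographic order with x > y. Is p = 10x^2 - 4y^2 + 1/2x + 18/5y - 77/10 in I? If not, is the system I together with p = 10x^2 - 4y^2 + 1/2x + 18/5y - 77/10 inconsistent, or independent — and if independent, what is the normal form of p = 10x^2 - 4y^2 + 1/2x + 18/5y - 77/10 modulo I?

First compute the reduced Gröbner basis of I by Buchberger's algorithm.
f_1 = -12xy + 10y^2 - 5x + 3y - 17, LT = xy.
f_2 = x - 1, LT = x.

S(f_1,f_2): lcm = xy. S = -5/6y^2 + 5/12x + 3/4y + 17/12.
  reduce S modulo (f_1, f_2):
  remainder -5/6y^2 + 3/4y + 11/6 ≠ 0; add h_3 = -5/6y^2 + 3/4y + 11/6 to the basis.

The other S-polynomials (S(f_1,h_3), S(f_2,h_3)) all reduce to 0 modulo the current basis, so we have a Gröbner basis.
Inter-reduce: drop elements whose leading term is divisible by another's, tail-reduce, and make monic.
Reduced Gröbner basis: {y^2 - 9/10y - 11/5, x - 1}.
Label its elements g_1 = y^2 - 9/10y - 11/5, g_2 = x - 1.

Reduce p = 10x^2 - 4y^2 + 1/2x + 18/5y - 77/10 modulo G:
  leading term x^2: subtract (10x)·g_2 from 10x^2 - 4y^2 + 1/2x + 18/5y - 77/10 → -4y^2 + 21/2x + 18/5y - 77/10
  leading term y^2: subtract (-4)·g_1 from -4y^2 + 21/2x + 18/5y - 77/10 → 21/2x - 33/2
  leading term x: subtract (21/2)·g_2 from 21/2x - 33/2 → -6
  leading term 1: no divisor's leading term divides it; move -6 to the remainder.
  normal form = -6.
The normal form is nonzero, so p ∉ I. Since p minus its normal form lies in I, I + (p) = I + (r) where r = -6; decide whether this ideal is the whole ring.
Here r = -6 is a nonzero constant, hence a unit: 1 ∈ I + (p), the Gröbner basis of I + (p) is {1}, and the enlarged system has no common solution — adjoining p is inconsistent.

The remainder on division by a Gröbner basis is unique — it is the normal form.

Adjoining 10x^2 - 4y^2 + 1/2x + 18/5y - 77/10 makes the ideal the whole ring: the system is inconsistent.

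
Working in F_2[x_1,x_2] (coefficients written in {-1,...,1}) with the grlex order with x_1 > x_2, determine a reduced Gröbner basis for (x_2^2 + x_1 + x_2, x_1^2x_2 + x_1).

f_1 = x_2^2 + x_1 + x_2, LT = x_2^2.
f_2 = x_1^2x_2 + x_1, LT = x_1^2x_2.

S(f_1,f_2): lcm = x_1^2x_2^2. S = x_1^3 + x_1^2x_2 + x_1x_2.
  leading term x_1^3: no divisor's leading term divides it; move x_1^3 to the remainder.
  leading term x_1^2x_2: subtract (1)·f_2 from x_1^2x_2 + x_1x_2 → x_1x_2 + x_1
  leading term x_1x_2: no divisor's leading term divides it; move x_1x_2 to the remainder.
  leading term x_1: no divisor's leading term divides it; move x_1 to the remainder.
  remainder x_1^3 + x_1x_2 + x_1 ≠ 0; add g_3 = x_1^3 + x_1x_2 + x_1 to the basis.

The other S-polynomials (S(f_1,g_3), S(f_2,g_3)) all reduce to 0 modulo the current basis, so we have a Gröbner basis.

G = {x_1^3 + x_1x_2 + x_1, x_1^2x_2 + x_1, x_2^2 + x_1 + x_2}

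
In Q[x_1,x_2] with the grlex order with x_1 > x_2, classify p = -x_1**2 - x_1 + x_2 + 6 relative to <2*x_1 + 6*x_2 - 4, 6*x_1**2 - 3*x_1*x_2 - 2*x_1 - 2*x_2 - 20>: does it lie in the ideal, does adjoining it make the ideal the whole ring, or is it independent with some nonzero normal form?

First compute the reduced Gröbner basis of I by Buchberger's algorithm.
f_1 = 2*x_1 + 6*x_2 - 4, LT = x_1.
f_2 = 6*x_1**2 - 3*x_1*x_2 - 2*x_1 - 2*x_2 - 20, LT = x_1**2.

S(f_1,f_2): lcm = x_1**2. S = 7/2*x_1*x_2 - 5/3*x_1 + 1/3*x_2 + 10/3.
  reduce S modulo (f_1, f_2):
  remainder -21/2*x_2**2 + 37/3*x_2 ≠ 0; add h_3 = -21/2*x_2**2 + 37/3*x_2 to the basis.

The other S-polynomials (S(f_1,h_3), S(f_2,h_3)) all reduce to 0 modulo the current basis, so we have a Gröbner basis.
Inter-reduce: drop elements whose leading term is divisible by another's, tail-reduce, and make monic.
Reduced Gröbner basis: {x_2**2 - 74/63*x_2, x_1 + 3*x_2 - 2}.
Label its elements g_1 = x_2**2 - 74/63*x_2, g_2 = x_1 + 3*x_2 - 2.

Reduce p = -x_1**2 - x_1 + x_2 + 6 modulo G:
  leading term x_1**2: subtract (-x_1)·g_2 from -x_1**2 - x_1 + x_2 + 6 → 3*x_1*x_2 - 3*x_1 + x_2 + 6
  leading term x_1*x_2: subtract (3*x_2)·g_2 from 3*x_1*x_2 - 3*x_1 + x_2 + 6 → -9*x_2**2 - 3*x_1 + 7*x_2 + 6
  leading term x_2**2: subtract (-9)·g_1 from -9*x_2**2 - 3*x_1 + 7*x_2 + 6 → -3*x_1 - 25/7*x_2 + 6
  leading term x_1: subtract (-3)·g_2 from -3*x_1 - 25/7*x_2 + 6 → 38/7*x_2
  leading term x_2: no divisor's leading term divides it; move 38/7*x_2 to the remainder.
  normal form = 38/7*x_2.
The normal form is nonzero, so p ∉ I. Since p minus its normal form lies in I, I + (p) = I + (r) where r = 38/7*x_2; decide whether this ideal is the whole ring.
Run Buchberger on G together with r (pairs among the g_i already reduce to 0 since G is a Gröbner basis):
g_1 = x_2**2 - 74/63*x_2, LT = x_2**2.
g_2 = x_1 + 3*x_2 - 2, LT = x_1.
r = 38/7*x_2, LT = x_2.

The S-polynomials (S(g_1,g_2), S(g_1,r), S(g_2,r)) all reduce to 0 modulo the current basis, so we have a Gröbner basis.
Inter-reduce: drop elements whose leading term is divisible by another's, tail-reduce, and make monic.
Reduced Gröbner basis: {x_1 - 2, x_2}.
The reduced Gröbner basis of I + (p) is {x_1 - 2, x_2} ≠ {1}, a proper ideal, so the enlarged system stays consistent: p is independent of I, with normal form 38/7*x_2.

Ideal membership is decidable via reduction modulo a Gröbner basis.

-x_1**2 - x_1 + x_2 + 6 is independent of I; its normal form modulo I is 38/7*x_2.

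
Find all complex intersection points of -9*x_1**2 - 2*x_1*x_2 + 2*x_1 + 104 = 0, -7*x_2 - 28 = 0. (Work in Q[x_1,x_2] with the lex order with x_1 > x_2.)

Compute a lex Gröbner basis by Buchberger's algorithm.
f_1 = -9*x_1**2 - 2*x_1*x_2 + 2*x_1 + 104, LT = x_1**2.
f_2 = -7*x_2 - 28, LT = x_2.

S(f_1,f_2): leading monomials are coprime, so the S-polynomial reduces to 0 (Buchberger's first criterion).
Every S-polynomial of the final basis reduces to 0, so we have a Gröbner basis.
Inter-reduce: drop elements whose leading term is divisible by another's, tail-reduce, and make monic.
Reduced Gröbner basis: {x_1**2 - 10/9*x_1 - 104/9, x_2 + 4}.

From the last basis element, x_2 + 4 = 0, so x_2 takes values in {-4}. Each choice, substituted upward through the basis, yields the corresponding point(s) of the solution set.
  x_2 = -4: the earlier basis element becomes x_1**2 - 10/9*x_1 - 104/9 = 0, giving x_1 = -26/9, 4 — points (-26/9, -4), (4, -4).
Substituting each solution back into the original system confirms all equations vanish.

{(-26/9, -4), (4, -4)}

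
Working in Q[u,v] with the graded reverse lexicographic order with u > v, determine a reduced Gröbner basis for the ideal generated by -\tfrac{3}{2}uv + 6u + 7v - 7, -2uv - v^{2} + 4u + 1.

G = {u^{2} + \tfrac{73}{12}u + \tfrac{7}{2}v - \tfrac{7}{2}, uv - 4u - \tfrac{14}{3}v + \tfrac{14}{3}, v^{2} + 4u + \tfrac{28}{3}v - \tfrac{31}{3}}

f_1 = -\tfrac{3}{2}uv + 6u + 7v - 7, LT = uv.
f_2 = -2uv - v^{2} + 4u + 1, LT = uv.

S(f_1,f_2): lcm = uv. S = -\tfrac{1}{2}v^{2} - 2u - \tfrac{14}{3}v + \tfrac{31}{6}.
  leading term v^{2}: no divisor's leading term divides it; move -\tfrac{1}{2}v^{2} to the remainder.
  leading term u: no divisor's leading term divides it; move -2u to the remainder.
  leading term v: no divisor's leading term divides it; move -\tfrac{14}{3}v to the remainder.
  leading term 1: no divisor's leading term divides it; move \tfrac{31}{6} to the remainder.
  remainder -\tfrac{1}{2}v^{2} - 2u - \tfrac{14}{3}v + \tfrac{31}{6} ≠ 0; add g_3 = -\tfrac{1}{2}v^{2} - 2u - \tfrac{14}{3}v + \tfrac{31}{6} to the basis.

S(f_1,g_3): lcm = uv^{2}. S = -4u^{2} - \tfrac{40}{3}uv - \tfrac{14}{3}v^{2} + \tfrac{31}{3}u + \tfrac{14}{3}v.
  leading term u^{2}: no divisor's leading term divides it; move -4u^{2} to the remainder.
  leading term uv: subtract (\tfrac{80}{9})·f_1 from -\tfrac{40}{3}uv - \tfrac{14}{3}v^{2} + \tfrac{31}{3}u + \tfrac{14}{3}v → -\tfrac{14}{3}v^{2} - 43u - \tfrac{518}{9}v + \tfrac{560}{9}
  leading term v^{2}: subtract (\tfrac{28}{3})·g_3 from -\tfrac{14}{3}v^{2} - 43u - \tfrac{518}{9}v + \tfrac{560}{9} → -\tfrac{73}{3}u - 14v + 14
  leading term u: no divisor's leading term divides it; move -\tfrac{73}{3}u to the remainder.
  leading term v: no divisor's leading term divides it; move -14v to the remainder.
  leading term 1: no divisor's leading term divides it; move 14 to the remainder.
  remainder -4u^{2} - \tfrac{73}{3}u - 14v + 14 ≠ 0; add g_4 = -4u^{2} - \tfrac{73}{3}u - 14v + 14 to the basis.

The other S-polynomials (S(f_2,g_3), S(f_1,g_4), S(f_2,g_4), S(g_3,g_4)) all reduce to 0 modulo the current basis, so we have a Gröbner basis.
Inter-reduce: drop elements whose leading term is divisible by another's, tail-reduce, and make monic.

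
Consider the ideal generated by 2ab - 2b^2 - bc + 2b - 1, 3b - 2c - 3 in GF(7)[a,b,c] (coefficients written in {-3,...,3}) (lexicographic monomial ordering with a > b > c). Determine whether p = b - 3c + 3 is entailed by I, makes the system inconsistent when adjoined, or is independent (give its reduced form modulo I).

First compute the reduced Gröbner basis of I by Buchberger's algorithm.
f_1 = 2ab - 2b^2 - bc + 2b - 1, LT = ab.
f_2 = 3b - 2c - 3, LT = b.

S(f_1,f_2): lcm = ab. S = 3ac + a - b^2 + 3bc + b + 3.
  reduce S modulo (f_1, f_2):
  remainder 3ac + a + 3 ≠ 0; add h_3 = 3ac + a + 3 to the basis.

The other S-polynomials (S(f_1,h_3), S(f_2,h_3)) all reduce to 0 modulo the current basis, so we have a Gröbner basis.
Inter-reduce: drop elements whose leading term is divisible by another's, tail-reduce, and make monic.
Reduced Gröbner basis: {ac - 2a + 1, b - 3c - 1}.
Label its elements g_1 = ac - 2a + 1, g_2 = b - 3c - 1.

Reduce p = b - 3c + 3 modulo G:
  leading term b: subtract (1)·g_2 from b - 3c + 3 → -3
  leading term 1: no divisor's leading term divides it; move -3 to the remainder.
  normal form = -3.
The normal form is nonzero, so p ∉ I. Since p minus its normal form lies in I, I + (p) = I + (r) where r = -3; decide whether this ideal is the whole ring.
Here r = -3 is a nonzero constant, hence a unit: 1 ∈ I + (p), the Gröbner basis of I + (p) is {1}, and the enlarged system has no common solution — adjoining p is inconsistent.

Adjoining b - 3c + 3 makes the ideal the whole ring: the system is inconsistent.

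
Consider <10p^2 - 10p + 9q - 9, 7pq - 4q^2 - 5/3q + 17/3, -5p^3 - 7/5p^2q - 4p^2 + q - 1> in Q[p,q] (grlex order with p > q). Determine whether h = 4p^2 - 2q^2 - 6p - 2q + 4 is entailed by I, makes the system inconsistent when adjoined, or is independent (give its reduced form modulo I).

4p^2 - 2q^2 - 6p - 2q + 4 lies in I (it reduces to 0).

First compute the reduced Gröbner basis of I by Buchberger's algorithm.
f_1 = 10p^2 - 10p + 9q - 9, LT = p^2.
f_2 = 7pq - 4q^2 - 5/3q + 17/3, LT = pq.
f_3 = -5p^3 - 7/5p^2q - 4p^2 + q - 1, LT = p^3.

S(f_1,f_2): lcm = p^2q. S = 4/7pq^2 - 16/21pq + 9/10q^2 - 17/21p - 9/10q.
  reduce S modulo (f_1, f_2, f_3):
  remainder 16/49q^3 + 883/1470q^2 - 17/21p - 6809/4410q + 272/441 ≠ 0; add k_4 = 16/49q^3 + 883/1470q^2 - 17/21p - 6809/4410q + 272/441 to the basis.

S(f_1,f_3): lcm = p^3. S = -7/25p^2q - 9/5p^2 + 9/10pq - 9/10p + 1/5q - 1/5.
  reduce S modulo (f_1, f_2, f_3, k_4):
  remainder 1061/1750q^2 - 27/10p + 9007/5250q - 1219/525 ≠ 0; add k_5 = 1061/1750q^2 - 27/10p + 9007/5250q - 1219/525 to the basis.

S(f_2,f_3): lcm = p^3q. S = -149/175p^2q^2 - 109/105p^2q + 17/21p^2 + 1/5q^2 - 1/5q.
  reduce S modulo (f_1, f_2, f_3, k_4, k_5):
  remainder -68610791/25464000p + 10903683/4244000q - 10903683/4244000 ≠ 0; add k_6 = -68610791/25464000p + 10903683/4244000q - 10903683/4244000 to the basis.

S(f_2,k_5): lcm = pq^2. S = -4/7q^3 + 4725/1061p^2 - 9007/3183pq - 5/21q^2 + 12190/3183p + 17/21q.
  reduce S modulo (f_1, f_2, f_3, k_4, k_5, k_6):
  remainder -169726017041/145592098502q + 169726017041/145592098502 ≠ 0; add k_7 = -169726017041/145592098502q + 169726017041/145592098502 to the basis.

The other S-polynomials (S(f_1,k_4), S(f_2,k_4), S(f_3,k_4), S(f_1,k_5), S(f_3,k_5), S(k_4,k_5), S(f_1,k_6), S(f_2,k_6), S(f_3,k_6), S(k_4,k_6), S(k_5,k_6), S(f_1,k_7), S(f_2,k_7), S(f_3,k_7), S(k_4,k_7), S(k_5,k_7), S(k_6,k_7)) all reduce to 0 modulo the current basis, so we have a Gröbner basis.
Inter-reduce: drop elements whose leading term is divisible by another's, tail-reduce, and make monic.
Reduced Gröbner basis: {p, q - 1}.
Label its elements g_1 = p, g_2 = q - 1.

Reduce h = 4p^2 - 2q^2 - 6p - 2q + 4 modulo G:
  leading term p^2: subtract (4p)·g_1 from 4p^2 - 2q^2 - 6p - 2q + 4 → -2q^2 - 6p - 2q + 4
  leading term q^2: subtract (-2q)·g_2 from -2q^2 - 6p - 2q + 4 → -6p - 4q + 4
  leading term p: subtract (-6)·g_1 from -6p - 4q + 4 → -4q + 4
  leading term q: subtract (-4)·g_2 from -4q + 4 → 0
  normal form = 0.
Since the normal form is 0, h ∈ I.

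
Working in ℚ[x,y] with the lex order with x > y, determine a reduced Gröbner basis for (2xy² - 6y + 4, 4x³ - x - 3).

G = {x - 9/16y⁵ - ¾y⁴ + 3/16y³ + 163/8y² - 135/4y + 27/2, y⁶ + y⁵ - ⅔y⁴ - 36y³ + 72y² - 48y + 32/3}

f_1 = 2xy² - 6y + 4, LT = xy².
f_2 = 4x³ - x - 3, LT = x³.

S(f_1,f_2): lcm = x³y². S = -3x²y + 2x² + ¼xy² + ¾y².
  leading term x²y: no divisor's leading term divides it; move -3x²y to the remainder.
  leading term x²: no divisor's leading term divides it; move 2x² to the remainder.
  leading term xy²: subtract (⅛)·f_1 from ¼xy² + ¾y² → ¾y² + ¾y - ½
  leading term y²: no divisor's leading term divides it; move ¾y² to the remainder.
  leading term y: no divisor's leading term divides it; move ¾y to the remainder.
  leading term 1: no divisor's leading term divides it; move -½ to the remainder.
  remainder -3x²y + 2x² + ¾y² + ¾y - ½ ≠ 0; add g_3 = -3x²y + 2x² + ¾y² + ¾y - ½ to the basis.

S(f_1,g_3): lcm = x²y². S = ⅔x²y - 3xy + 2x + ¼y³ + ¼y² - ⅙y.
  leading term x²y: subtract (-2/9)·g_3 from ⅔x²y - 3xy + 2x + ¼y³ + ¼y² - ⅙y → 4/9x² - 3xy + 2x + ¼y³ + 5/12y² - 1/9
  leading term x²: no divisor's leading term divides it; move 4/9x² to the remainder.
  leading term xy: no divisor's leading term divides it; move -3xy to the remainder.
  leading term x: no divisor's leading term divides it; move 2x to the remainder.
  leading term y³: no divisor's leading term divides it; move ¼y³ to the remainder.
  leading term y²: no divisor's leading term divides it; move 5/12y² to the remainder.
  leading term 1: no divisor's leading term divides it; move -1/9 to the remainder.
  remainder 4/9x² - 3xy + 2x + ¼y³ + 5/12y² - 1/9 ≠ 0; add g_4 = 4/9x² - 3xy + 2x + ¼y³ + 5/12y² - 1/9 to the basis.

S(f_1,g_4): lcm = x²y². S = 27/4xy³ - 9/2xy² - 3xy + 2x - 9/16y⁵ - 15/16y⁴ + ¼y².
  leading term xy³: subtract (27/8y)·f_1 from 27/4xy³ - 9/2xy² - 3xy + 2x - 9/16y⁵ - 15/16y⁴ + ¼y² → -9/2xy² - 3xy + 2x - 9/16y⁵ - 15/16y⁴ + 41/2y² - 27/2y
  leading term xy²: subtract (-9/4)·f_1 from -9/2xy² - 3xy + 2x - 9/16y⁵ - 15/16y⁴ + 41/2y² - 27/2y → -3xy + 2x - 9/16y⁵ - 15/16y⁴ + 41/2y² - 27y + 9
  leading term xy: no divisor's leading term divides it; move -3xy to the remainder.
  leading term x: no divisor's leading term divides it; move 2x to the remainder.
  leading term y⁵: no divisor's leading term divides it; move -9/16y⁵ to the remainder.
  leading term y⁴: no divisor's leading term divides it; move -15/16y⁴ to the remainder.
  leading term y²: no divisor's leading term divides it; move 41/2y² to the remainder.
  leading term y: no divisor's leading term divides it; move -27y to the remainder.
  leading term 1: no divisor's leading term divides it; move 9 to the remainder.
  remainder -3xy + 2x - 9/16y⁵ - 15/16y⁴ + 41/2y² - 27y + 9 ≠ 0; add g_5 = -3xy + 2x - 9/16y⁵ - 15/16y⁴ + 41/2y² - 27y + 9 to the basis.

S(g_3,g_4): lcm = x²y. S = -⅔x² + 27/4xy² - 9/2xy - 9/16y⁴ - 15/16y³ - ¼y² + ⅙.
  leading term x²: subtract (-3/2)·g_4 from -⅔x² + 27/4xy² - 9/2xy - 9/16y⁴ - 15/16y³ - ¼y² + ⅙ → 27/4xy² - 9xy + 3x - 9/16y⁴ - 9/16y³ + ⅜y²
  leading term xy²: subtract (27/8)·f_1 from 27/4xy² - 9xy + 3x - 9/16y⁴ - 9/16y³ + ⅜y² → -9xy + 3x - 9/16y⁴ - 9/16y³ + ⅜y² + 81/4y - 27/2
  leading term xy: subtract (3)·g_5 from -9xy + 3x - 9/16y⁴ - 9/16y³ + ⅜y² + 81/4y - 27/2 → -3x + 27/16y⁵ + 9/4y⁴ - 9/16y³ - 489/8y² + 405/4y - 81/2
  leading term x: no divisor's leading term divides it; move -3x to the remainder.
  leading term y⁵: no divisor's leading term divides it; move 27/16y⁵ to the remainder.
  leading term y⁴: no divisor's leading term divides it; move 9/4y⁴ to the remainder.
  leading term y³: no divisor's leading term divides it; move -9/16y³ to the remainder.
  leading term y²: no divisor's leading term divides it; move -489/8y² to the remainder.
  leading term y: no divisor's leading term divides it; move 405/4y to the remainder.
  leading term 1: no divisor's leading term divides it; move -81/2 to the remainder.
  remainder -3x + 27/16y⁵ + 9/4y⁴ - 9/16y³ - 489/8y² + 405/4y - 81/2 ≠ 0; add g_6 = -3x + 27/16y⁵ + 9/4y⁴ - 9/16y³ - 489/8y² + 405/4y - 81/2 to the basis.

S(f_1,g_5): lcm = xy². S = ⅔xy - 3/16y⁶ - 5/16y⁵ + 41/6y³ - 9y² + 2.
  leading term xy: subtract (-2/9)·g_5 from ⅔xy - 3/16y⁶ - 5/16y⁵ + 41/6y³ - 9y² + 2 → 4/9x - 3/16y⁶ - 7/16y⁵ - 5/24y⁴ + 41/6y³ - 40/9y² - 6y + 4
  leading term x: subtract (-4/27)·g_6 from 4/9x - 3/16y⁶ - 7/16y⁵ - 5/24y⁴ + 41/6y³ - 40/9y² - 6y + 4 → -3/16y⁶ - 3/16y⁵ + ⅛y⁴ + 27/4y³ - 27/2y² + 9y - 2
  leading term y⁶: no divisor's leading term divides it; move -3/16y⁶ to the remainder.
  leading term y⁵: no divisor's leading term divides it; move -3/16y⁵ to the remainder.
  leading term y⁴: no divisor's leading term divides it; move ⅛y⁴ to the remainder.
  leading term y³: no divisor's leading term divides it; move 27/4y³ to the remainder.
  leading term y²: no divisor's leading term divides it; move -27/2y² to the remainder.
  leading term y: no divisor's leading term divides it; move 9y to the remainder.
  leading term 1: no divisor's leading term divides it; move -2 to the remainder.
  remainder -3/16y⁶ - 3/16y⁵ + ⅛y⁴ + 27/4y³ - 27/2y² + 9y - 2 ≠ 0; add g_7 = -3/16y⁶ - 3/16y⁵ + ⅛y⁴ + 27/4y³ - 27/2y² + 9y - 2 to the basis.

The other S-polynomials (S(f_2,g_3), S(f_2,g_4), S(f_2,g_5), S(g_3,g_5), S(g_4,g_5), S(f_1,g_6), S(f_2,g_6), S(g_3,g_6), S(g_4,g_6), S(g_5,g_6), S(f_1,g_7), S(f_2,g_7), S(g_3,g_7), S(g_4,g_7), S(g_5,g_7), S(g_6,g_7)) all reduce to 0 modulo the current basis, so we have a Gröbner basis.
Inter-reduce: drop elements whose leading term is divisible by another's, tail-reduce, and make monic.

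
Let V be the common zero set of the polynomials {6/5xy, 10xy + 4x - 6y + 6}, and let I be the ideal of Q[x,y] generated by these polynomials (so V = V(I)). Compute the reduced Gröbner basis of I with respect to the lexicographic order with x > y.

f_1 = 6/5xy, LT = xy.
f_2 = 10xy + 4x - 6y + 6, LT = xy.

S(f_1,f_2): lcm = xy. S = -2/5x + 3/5y - 3/5.
  reduce S modulo (f_1, f_2):
  remainder -2/5x + 3/5y - 3/5 ≠ 0; add g_3 = -2/5x + 3/5y - 3/5 to the basis.

S(f_1,g_3): lcm = xy. S = 3/2y^2 - 3/2y.
  reduce S modulo (f_1, f_2, g_3):
  remainder 3/2y^2 - 3/2y ≠ 0; add g_4 = 3/2y^2 - 3/2y to the basis.

The other S-polynomials (S(f_2,g_3), S(f_1,g_4), S(f_2,g_4), S(g_3,g_4)) all reduce to 0 modulo the current basis, so we have a Gröbner basis.
Inter-reduce: drop elements whose leading term is divisible by another's, tail-reduce, and make monic.

G = {x - 3/2y + 3/2, y^2 - y}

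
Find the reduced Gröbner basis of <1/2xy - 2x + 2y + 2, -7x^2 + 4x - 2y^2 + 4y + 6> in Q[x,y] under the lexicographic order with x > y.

G = {x - 1/70y^3 + 3/35y^2 - 69/70y - 38/35, y^4 - 10y^3 + 93y^2 + 80y - 24}

f_1 = 1/2xy - 2x + 2y + 2, LT = xy.
f_2 = -7x^2 + 4x - 2y^2 + 4y + 6, LT = x^2.

S(f_1,f_2): lcm = x^2y. S = -4x^2 + 32/7xy + 4x - 2/7y^3 + 4/7y^2 + 6/7y.
  reduce S modulo (f_1, f_2):
  remainder 20x - 2/7y^3 + 12/7y^2 - 138/7y - 152/7 ≠ 0; add g_3 = 20x - 2/7y^3 + 12/7y^2 - 138/7y - 152/7 to the basis.

S(f_1,g_3): lcm = xy. S = -4x + 1/70y^4 - 3/35y^3 + 69/70y^2 + 178/35y + 4.
  reduce S modulo (f_1, f_2, g_3):
  remainder 1/70y^4 - 1/7y^3 + 93/70y^2 + 8/7y - 12/35 ≠ 0; add g_4 = 1/70y^4 - 1/7y^3 + 93/70y^2 + 8/7y - 12/35 to the basis.

The other S-polynomials (S(f_2,g_3), S(f_1,g_4), S(f_2,g_4), S(g_3,g_4)) all reduce to 0 modulo the current basis, so we have a Gröbner basis.
Inter-reduce: drop elements whose leading term is divisible by another's, tail-reduce, and make monic.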